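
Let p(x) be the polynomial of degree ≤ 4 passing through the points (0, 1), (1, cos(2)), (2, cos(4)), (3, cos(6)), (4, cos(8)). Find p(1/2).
35*cos(2)/32 - 5*cos(8)/128 + 7*cos(6)/32 + 35/128 - 35*cos(4)/64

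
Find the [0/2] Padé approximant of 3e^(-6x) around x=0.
3/(18*x**2 + 6*x + 1)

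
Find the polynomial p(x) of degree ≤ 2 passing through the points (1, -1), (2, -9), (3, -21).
-2*x**2 - 2*x + 3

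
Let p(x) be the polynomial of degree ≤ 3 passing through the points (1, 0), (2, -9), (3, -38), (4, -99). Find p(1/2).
3/4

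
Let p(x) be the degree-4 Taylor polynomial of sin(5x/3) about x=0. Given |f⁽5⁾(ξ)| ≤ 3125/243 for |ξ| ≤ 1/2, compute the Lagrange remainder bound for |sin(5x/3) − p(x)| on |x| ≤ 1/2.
625/186624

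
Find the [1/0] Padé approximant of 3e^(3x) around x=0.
9*x + 3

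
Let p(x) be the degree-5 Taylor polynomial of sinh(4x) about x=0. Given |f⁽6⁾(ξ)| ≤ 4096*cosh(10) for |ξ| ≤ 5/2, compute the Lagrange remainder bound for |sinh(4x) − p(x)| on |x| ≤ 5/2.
12500*cosh(10)/9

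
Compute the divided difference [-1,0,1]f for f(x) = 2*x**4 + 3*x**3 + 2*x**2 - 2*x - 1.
4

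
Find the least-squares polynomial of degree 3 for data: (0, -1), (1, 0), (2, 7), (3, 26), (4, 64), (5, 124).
-115/126 + (-77/108)x + (59/126)x² + (101/108)x³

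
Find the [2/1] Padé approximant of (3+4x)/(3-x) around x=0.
(4*x/3 + 1)/(1 - x/3)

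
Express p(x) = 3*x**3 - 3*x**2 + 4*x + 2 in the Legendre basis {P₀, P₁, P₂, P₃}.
P₀ + (29/5)P₁ + (-2)P₂ + (6/5)P₃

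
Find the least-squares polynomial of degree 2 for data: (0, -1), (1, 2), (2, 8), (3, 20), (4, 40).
-17/35 + (-10/7)x + (20/7)x²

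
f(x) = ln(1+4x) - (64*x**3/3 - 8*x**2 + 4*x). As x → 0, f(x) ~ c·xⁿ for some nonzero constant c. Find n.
4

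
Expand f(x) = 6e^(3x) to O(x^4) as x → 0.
6 + 18*x + 27*x**2 + 27*x**3 + O(x**4)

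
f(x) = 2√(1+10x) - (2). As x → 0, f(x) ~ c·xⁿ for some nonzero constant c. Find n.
1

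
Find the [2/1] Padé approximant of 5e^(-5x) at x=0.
(125*x**2/6 - 50*x/3 + 5)/(5*x/3 + 1)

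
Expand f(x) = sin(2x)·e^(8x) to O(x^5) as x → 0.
2*x + 16*x**2 + 188*x**3/3 + 160*x**4 + O(x**5)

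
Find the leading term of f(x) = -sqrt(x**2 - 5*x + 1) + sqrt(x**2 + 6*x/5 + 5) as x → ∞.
31/10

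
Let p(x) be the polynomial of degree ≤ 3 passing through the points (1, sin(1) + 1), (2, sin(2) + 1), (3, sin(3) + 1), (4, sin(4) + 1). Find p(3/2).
sin(4)/16 - 5*sin(3)/16 + 5*sin(1)/16 + 15*sin(2)/16 + 1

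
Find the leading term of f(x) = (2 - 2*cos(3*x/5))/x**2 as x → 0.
9/25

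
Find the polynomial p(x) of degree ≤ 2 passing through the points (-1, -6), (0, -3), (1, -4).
-2*x**2 + x - 3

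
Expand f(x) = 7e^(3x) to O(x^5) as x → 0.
7 + 21*x + 63*x**2/2 + 63*x**3/2 + 189*x**4/8 + O(x**5)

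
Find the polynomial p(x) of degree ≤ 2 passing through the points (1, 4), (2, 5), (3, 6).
x + 3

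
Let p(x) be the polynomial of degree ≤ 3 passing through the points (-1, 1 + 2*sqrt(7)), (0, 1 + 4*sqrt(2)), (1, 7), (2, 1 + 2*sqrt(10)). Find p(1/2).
-sqrt(10)/8 - sqrt(7)/8 + 9*sqrt(2)/4 + 35/8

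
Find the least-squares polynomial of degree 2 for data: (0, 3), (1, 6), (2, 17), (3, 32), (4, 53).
19/7 + (41/35)x + (20/7)x²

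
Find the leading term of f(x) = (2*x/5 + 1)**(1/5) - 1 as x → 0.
2*x/25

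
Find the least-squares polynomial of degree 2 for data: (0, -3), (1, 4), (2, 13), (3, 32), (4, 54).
-94/35 + (97/35)x + (20/7)x²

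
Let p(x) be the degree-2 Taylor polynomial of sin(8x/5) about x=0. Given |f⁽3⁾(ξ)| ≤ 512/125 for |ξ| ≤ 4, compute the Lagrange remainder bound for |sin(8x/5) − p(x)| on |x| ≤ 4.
16384/375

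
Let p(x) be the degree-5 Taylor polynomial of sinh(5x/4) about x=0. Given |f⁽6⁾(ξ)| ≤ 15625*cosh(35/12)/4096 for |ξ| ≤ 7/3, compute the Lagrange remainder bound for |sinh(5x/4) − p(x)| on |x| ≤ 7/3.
367653125*cosh(35/12)/429981696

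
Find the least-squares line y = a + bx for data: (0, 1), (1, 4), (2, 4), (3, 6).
a = 3/2, b = 3/2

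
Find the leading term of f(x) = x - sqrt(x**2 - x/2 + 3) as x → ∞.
1/4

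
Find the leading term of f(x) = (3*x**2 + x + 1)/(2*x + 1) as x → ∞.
3*x/2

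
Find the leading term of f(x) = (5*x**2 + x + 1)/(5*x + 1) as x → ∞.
x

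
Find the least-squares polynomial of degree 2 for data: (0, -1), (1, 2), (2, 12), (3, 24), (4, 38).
-11/7 + (22/7)x + (12/7)x²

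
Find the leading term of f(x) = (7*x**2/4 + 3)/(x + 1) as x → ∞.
7*x/4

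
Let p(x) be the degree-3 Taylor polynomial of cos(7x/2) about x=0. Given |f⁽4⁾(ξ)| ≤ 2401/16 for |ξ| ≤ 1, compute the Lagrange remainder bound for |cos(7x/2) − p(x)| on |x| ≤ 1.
2401/384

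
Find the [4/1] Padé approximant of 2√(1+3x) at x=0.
(243*x**4/320 - 27*x**3/20 + 81*x**2/20 + 36*x/5 + 2)/(21*x/10 + 1)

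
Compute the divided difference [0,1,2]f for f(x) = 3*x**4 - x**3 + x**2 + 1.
19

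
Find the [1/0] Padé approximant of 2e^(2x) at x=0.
4*x + 2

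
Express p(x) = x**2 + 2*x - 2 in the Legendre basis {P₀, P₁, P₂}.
(-5/3)P₀ + (2)P₁ + (2/3)P₂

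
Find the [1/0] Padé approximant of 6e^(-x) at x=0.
6 - 6*x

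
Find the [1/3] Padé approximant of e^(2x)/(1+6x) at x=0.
(11*x/16 + 1)/(91*x**3/24 - 29*x**2/4 + 75*x/16 + 1)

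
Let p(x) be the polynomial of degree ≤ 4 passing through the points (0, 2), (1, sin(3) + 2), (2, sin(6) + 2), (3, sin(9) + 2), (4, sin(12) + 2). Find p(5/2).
45*sin(6)/64 - 5*sin(3)/32 - 5*sin(12)/128 + 15*sin(9)/32 + 2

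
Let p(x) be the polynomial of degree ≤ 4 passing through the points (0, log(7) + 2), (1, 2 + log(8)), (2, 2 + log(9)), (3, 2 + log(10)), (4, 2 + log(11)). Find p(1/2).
2 + log(8*11**(123/128)*sqrt(2)*3**(29/32)*5**(7/32)*7**(35/128)/99)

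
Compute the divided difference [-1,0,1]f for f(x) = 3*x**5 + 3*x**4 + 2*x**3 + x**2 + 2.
4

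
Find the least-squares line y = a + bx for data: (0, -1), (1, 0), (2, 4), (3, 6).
a = -3/2, b = 5/2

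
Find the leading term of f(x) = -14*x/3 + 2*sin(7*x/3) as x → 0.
-343*x**3/81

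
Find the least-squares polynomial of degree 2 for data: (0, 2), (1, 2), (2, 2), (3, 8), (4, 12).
2 + (-7/5)x + x²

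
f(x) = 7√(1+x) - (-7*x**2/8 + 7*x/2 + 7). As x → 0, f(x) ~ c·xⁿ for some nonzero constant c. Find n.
3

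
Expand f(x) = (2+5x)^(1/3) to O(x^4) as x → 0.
2**(1/3) + 5*2**(1/3)*x/6 - 25*2**(1/3)*x**2/36 + 625*2**(1/3)*x**3/648 + O(x**4)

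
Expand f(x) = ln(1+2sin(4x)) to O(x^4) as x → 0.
8*x - 32*x**2 + 448*x**3/3 + O(x**4)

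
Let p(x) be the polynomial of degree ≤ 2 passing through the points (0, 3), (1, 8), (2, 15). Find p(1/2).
21/4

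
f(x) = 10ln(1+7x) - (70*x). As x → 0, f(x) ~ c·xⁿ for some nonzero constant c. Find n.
2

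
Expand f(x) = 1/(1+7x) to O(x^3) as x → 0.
1 - 7*x + 49*x**2 + O(x**3)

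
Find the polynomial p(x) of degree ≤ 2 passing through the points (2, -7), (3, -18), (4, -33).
-2*x**2 - x + 3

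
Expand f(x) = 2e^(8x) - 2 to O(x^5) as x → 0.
16*x + 64*x**2 + 512*x**3/3 + 1024*x**4/3 + O(x**5)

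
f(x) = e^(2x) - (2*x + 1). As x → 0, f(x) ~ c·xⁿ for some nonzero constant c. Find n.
2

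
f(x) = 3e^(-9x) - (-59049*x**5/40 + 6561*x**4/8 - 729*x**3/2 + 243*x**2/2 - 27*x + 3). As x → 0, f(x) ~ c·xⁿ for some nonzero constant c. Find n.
6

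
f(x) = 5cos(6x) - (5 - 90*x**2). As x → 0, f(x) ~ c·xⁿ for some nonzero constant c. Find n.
4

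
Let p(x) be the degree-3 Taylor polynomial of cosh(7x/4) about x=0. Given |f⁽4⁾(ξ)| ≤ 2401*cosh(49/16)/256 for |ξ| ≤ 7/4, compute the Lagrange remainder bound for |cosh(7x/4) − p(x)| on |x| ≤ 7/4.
5764801*cosh(49/16)/1572864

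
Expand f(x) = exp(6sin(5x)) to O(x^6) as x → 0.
1 + 30*x + 450*x**2 + 4375*x**3 + 30000*x**4 + 585625*x**5/4 + O(x**6)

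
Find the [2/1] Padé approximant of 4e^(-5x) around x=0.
(50*x**2/3 - 40*x/3 + 4)/(5*x/3 + 1)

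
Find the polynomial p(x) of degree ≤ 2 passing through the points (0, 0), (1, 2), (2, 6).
x**2 + x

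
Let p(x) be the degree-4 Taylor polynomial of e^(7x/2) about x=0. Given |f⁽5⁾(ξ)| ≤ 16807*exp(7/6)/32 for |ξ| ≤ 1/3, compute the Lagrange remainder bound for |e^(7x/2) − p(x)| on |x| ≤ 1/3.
16807*exp(7/6)/933120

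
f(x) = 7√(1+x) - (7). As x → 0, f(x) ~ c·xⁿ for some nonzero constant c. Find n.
1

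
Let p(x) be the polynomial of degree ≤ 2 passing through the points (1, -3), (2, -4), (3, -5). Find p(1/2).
-5/2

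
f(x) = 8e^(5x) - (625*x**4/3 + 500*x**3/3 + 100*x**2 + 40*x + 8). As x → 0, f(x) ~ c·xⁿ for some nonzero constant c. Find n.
5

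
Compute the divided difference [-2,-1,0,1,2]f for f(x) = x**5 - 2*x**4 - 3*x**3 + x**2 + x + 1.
-2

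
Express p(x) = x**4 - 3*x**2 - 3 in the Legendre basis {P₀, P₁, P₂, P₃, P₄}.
(-19/5)P₀ + (-10/7)P₂ + (8/35)P₄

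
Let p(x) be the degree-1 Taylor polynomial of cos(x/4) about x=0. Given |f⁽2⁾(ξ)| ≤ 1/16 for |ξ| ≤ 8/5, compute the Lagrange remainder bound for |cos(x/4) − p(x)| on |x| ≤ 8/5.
2/25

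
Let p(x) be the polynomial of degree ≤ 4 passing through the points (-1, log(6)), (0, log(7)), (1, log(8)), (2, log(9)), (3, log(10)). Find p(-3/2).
log(2048*2**(19/32)*3**(83/128)*5**(35/128)*7**(23/32)/7203)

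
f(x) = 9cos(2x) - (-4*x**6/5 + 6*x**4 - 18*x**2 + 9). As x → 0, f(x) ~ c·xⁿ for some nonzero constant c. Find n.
8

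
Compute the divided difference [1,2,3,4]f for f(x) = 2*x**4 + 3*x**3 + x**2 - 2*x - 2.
23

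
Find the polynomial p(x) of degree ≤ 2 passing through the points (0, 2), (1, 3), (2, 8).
2*x**2 - x + 2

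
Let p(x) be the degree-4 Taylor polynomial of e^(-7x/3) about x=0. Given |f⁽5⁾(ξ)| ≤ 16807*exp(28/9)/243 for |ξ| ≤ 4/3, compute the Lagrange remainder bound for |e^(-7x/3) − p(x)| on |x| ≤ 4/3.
2151296*exp(28/9)/885735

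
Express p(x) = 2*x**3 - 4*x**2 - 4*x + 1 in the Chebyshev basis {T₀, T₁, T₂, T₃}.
-T₀ + (-5/2)T₁ + (-2)T₂ + (1/2)T₃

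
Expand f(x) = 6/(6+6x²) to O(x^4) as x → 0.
1 - x**2 + O(x**4)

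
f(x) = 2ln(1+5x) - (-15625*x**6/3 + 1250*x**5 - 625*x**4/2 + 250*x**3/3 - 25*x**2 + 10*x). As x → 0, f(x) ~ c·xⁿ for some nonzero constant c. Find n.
7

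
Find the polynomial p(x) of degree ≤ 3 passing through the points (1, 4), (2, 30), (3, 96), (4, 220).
3*x**3 + 2*x**2 - x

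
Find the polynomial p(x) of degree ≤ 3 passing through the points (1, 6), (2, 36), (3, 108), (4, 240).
3*x**3 + 3*x**2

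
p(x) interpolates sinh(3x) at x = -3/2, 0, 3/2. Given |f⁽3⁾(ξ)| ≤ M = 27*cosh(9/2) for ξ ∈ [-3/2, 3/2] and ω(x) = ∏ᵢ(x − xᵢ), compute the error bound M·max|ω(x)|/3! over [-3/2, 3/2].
27*sqrt(3)*cosh(9/2)/8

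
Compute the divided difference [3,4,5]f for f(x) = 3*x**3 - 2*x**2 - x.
34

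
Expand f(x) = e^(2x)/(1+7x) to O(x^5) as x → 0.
1 - 5*x + 37*x**2 - 773*x**3/3 + 5413*x**4/3 + O(x**5)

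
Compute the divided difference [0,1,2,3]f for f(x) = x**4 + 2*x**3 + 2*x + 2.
8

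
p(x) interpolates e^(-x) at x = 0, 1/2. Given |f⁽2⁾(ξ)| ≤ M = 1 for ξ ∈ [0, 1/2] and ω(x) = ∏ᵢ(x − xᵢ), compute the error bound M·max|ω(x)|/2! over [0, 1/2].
1/32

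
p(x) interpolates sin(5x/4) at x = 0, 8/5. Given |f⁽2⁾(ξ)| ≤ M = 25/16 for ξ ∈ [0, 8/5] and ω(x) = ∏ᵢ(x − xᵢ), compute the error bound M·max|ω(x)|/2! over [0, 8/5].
1/2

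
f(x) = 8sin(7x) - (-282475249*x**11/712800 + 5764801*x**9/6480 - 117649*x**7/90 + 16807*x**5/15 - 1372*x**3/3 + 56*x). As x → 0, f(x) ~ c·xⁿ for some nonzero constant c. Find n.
13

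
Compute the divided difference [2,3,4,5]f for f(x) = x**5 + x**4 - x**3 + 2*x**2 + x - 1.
138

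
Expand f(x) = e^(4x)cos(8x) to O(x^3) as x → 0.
1 + 4*x - 24*x**2 + O(x**3)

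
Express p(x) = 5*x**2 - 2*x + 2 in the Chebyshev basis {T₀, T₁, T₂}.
(9/2)T₀ + (-2)T₁ + (5/2)T₂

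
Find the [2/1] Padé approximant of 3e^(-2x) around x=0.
(2*x**2 - 4*x + 3)/(2*x/3 + 1)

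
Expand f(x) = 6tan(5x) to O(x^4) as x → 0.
30*x + 250*x**3 + O(x**4)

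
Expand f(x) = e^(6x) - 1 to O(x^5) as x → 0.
6*x + 18*x**2 + 36*x**3 + 54*x**4 + O(x**5)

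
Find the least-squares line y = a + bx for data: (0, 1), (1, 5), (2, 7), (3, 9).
a = 8/5, b = 13/5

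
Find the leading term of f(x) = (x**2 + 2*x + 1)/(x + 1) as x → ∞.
x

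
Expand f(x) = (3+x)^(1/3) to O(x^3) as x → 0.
3**(1/3) + 3**(1/3)*x/9 - 3**(1/3)*x**2/81 + O(x**3)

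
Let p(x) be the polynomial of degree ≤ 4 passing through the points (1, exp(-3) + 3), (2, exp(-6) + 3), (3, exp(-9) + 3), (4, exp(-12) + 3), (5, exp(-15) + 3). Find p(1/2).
(-420*exp(9) - 180*exp(3) + 35 + 378*exp(6) + 315*exp(12) + 384*exp(15))*exp(-15)/128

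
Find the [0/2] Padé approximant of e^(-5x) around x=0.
1/(25*x**2/2 + 5*x + 1)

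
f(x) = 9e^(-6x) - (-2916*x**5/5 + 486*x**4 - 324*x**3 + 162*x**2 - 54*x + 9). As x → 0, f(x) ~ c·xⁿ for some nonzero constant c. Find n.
6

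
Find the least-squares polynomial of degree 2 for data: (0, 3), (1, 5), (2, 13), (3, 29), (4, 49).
101/35 + (-34/35)x + (22/7)x²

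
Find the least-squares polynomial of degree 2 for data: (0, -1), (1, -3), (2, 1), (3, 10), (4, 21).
-48/35 + (-221/70)x + (31/14)x²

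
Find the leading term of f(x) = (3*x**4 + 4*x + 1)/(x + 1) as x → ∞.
3*x**3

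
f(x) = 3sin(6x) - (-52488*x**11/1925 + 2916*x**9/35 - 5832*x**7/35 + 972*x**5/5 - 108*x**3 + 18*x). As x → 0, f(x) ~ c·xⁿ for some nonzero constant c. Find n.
13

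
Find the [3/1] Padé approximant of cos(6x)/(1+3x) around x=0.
(18*x**3 - 12*x**2 - 2*x + 1)/(x + 1)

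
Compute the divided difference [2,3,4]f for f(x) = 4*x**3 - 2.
36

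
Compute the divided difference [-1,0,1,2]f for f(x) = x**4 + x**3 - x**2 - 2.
3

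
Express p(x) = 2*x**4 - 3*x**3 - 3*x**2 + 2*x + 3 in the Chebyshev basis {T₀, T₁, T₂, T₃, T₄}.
(9/4)T₀ + (-1/4)T₁ + (-1/2)T₂ + (-3/4)T₃ + (1/4)T₄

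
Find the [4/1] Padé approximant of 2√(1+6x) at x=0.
(243*x**4/20 - 54*x**3/5 + 81*x**2/5 + 72*x/5 + 2)/(21*x/5 + 1)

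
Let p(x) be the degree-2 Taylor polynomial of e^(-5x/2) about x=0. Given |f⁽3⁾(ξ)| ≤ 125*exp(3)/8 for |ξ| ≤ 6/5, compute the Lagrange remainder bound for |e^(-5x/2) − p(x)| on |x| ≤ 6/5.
9*exp(3)/2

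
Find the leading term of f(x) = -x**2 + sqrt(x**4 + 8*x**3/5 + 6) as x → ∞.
4*x/5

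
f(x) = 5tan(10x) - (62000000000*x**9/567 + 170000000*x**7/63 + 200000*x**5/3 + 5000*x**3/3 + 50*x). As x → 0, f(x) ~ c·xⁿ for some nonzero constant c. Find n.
11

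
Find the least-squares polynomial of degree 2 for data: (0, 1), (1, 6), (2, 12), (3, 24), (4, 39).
46/35 + (69/35)x + (13/7)x²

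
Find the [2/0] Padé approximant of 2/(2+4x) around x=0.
4*x**2 - 2*x + 1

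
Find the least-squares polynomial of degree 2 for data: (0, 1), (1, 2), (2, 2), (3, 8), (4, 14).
9/7 + (-48/35)x + (8/7)x²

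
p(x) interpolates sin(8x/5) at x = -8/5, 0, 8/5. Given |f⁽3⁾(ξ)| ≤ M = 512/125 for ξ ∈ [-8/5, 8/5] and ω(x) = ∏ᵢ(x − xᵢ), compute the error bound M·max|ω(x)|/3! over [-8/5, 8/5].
262144*sqrt(3)/421875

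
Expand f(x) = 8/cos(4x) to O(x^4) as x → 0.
8 + 64*x**2 + O(x**4)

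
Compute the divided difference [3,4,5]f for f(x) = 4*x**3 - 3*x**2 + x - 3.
45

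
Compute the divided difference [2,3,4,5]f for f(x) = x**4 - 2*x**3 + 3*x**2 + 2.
12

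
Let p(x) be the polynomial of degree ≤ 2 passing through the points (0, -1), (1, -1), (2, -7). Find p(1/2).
-1/4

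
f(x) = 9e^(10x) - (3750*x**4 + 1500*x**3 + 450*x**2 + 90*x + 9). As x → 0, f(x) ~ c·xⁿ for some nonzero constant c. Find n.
5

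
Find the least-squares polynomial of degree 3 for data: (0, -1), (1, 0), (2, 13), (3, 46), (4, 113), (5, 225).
-8/7 + (1/3)x + (-17/28)x² + (23/12)x³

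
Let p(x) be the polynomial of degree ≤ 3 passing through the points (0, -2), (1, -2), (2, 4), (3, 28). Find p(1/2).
-2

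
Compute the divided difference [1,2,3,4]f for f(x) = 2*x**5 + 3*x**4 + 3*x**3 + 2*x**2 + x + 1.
163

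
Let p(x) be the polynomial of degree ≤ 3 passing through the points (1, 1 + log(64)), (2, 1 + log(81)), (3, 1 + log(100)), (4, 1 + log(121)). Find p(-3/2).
1 + log(77371252455336267181195264000000000000000000000000000000000000000000000000*11**(7/8)*2**(3/4)*3**(1/4)*5**(1/8)/55275563349529895312919639662674586616836820777706673560551352652695476921)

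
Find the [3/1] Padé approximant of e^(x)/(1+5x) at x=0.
(2579*x**3/14736 + 153*x**2/307 + 2457*x/2456 + 1)/(12281*x/2456 + 1)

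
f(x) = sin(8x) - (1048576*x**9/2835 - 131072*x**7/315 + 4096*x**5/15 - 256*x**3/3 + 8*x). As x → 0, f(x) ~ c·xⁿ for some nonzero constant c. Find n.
11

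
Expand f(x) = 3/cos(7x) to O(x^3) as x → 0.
3 + 147*x**2/2 + O(x**3)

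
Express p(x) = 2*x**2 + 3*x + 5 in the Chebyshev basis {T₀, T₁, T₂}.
(6)T₀ + (3)T₁ + T₂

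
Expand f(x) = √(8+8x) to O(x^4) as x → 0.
2*sqrt(2) + sqrt(2)*x - sqrt(2)*x**2/4 + sqrt(2)*x**3/8 + O(x**4)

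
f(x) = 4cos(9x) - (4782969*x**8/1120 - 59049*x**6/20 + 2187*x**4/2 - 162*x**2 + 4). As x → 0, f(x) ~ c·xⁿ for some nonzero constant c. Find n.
10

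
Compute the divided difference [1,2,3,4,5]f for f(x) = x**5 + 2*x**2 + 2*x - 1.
15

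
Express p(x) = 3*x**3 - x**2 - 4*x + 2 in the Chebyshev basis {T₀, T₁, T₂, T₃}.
(3/2)T₀ + (-7/4)T₁ + (-1/2)T₂ + (3/4)T₃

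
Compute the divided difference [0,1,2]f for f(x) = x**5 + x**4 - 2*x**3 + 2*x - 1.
16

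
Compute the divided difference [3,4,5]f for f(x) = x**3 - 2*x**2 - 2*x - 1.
10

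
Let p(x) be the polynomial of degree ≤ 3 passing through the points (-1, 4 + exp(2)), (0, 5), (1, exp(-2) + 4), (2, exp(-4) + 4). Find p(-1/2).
(-5*exp(2) + 1 + (5*exp(2) + 79)*exp(4))*exp(-4)/16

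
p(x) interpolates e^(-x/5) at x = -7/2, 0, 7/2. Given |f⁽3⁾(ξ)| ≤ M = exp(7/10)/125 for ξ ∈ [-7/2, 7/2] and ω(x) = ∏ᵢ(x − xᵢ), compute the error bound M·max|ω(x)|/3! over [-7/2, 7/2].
343*sqrt(3)*exp(7/10)/27000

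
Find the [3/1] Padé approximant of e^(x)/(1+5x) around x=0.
(2579*x**3/14736 + 153*x**2/307 + 2457*x/2456 + 1)/(12281*x/2456 + 1)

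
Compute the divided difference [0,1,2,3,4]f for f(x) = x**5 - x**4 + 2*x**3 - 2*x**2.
9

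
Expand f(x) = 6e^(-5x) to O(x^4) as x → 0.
6 - 30*x + 75*x**2 - 125*x**3 + O(x**4)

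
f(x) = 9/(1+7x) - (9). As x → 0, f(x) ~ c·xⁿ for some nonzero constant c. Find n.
1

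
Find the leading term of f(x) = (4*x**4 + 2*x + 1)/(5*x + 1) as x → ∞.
4*x**3/5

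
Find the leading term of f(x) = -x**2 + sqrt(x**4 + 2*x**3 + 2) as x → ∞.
x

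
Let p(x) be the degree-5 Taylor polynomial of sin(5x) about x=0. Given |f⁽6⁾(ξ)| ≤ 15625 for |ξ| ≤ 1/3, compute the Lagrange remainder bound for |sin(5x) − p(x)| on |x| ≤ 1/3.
3125/104976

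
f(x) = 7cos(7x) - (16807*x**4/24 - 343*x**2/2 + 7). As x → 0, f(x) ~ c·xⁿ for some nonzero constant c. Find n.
6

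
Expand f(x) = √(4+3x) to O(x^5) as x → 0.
2 + 3*x/4 - 9*x**2/64 + 27*x**3/512 - 405*x**4/16384 + O(x**5)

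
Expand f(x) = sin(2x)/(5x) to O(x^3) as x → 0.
2/5 - 4*x**2/15 + O(x**3)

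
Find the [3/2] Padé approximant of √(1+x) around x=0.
(x**3/32 + 9*x**2/16 + 3*x/2 + 1)/(3*x**2/16 + x + 1)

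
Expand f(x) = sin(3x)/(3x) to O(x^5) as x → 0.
1 - 3*x**2/2 + 27*x**4/40 + O(x**5)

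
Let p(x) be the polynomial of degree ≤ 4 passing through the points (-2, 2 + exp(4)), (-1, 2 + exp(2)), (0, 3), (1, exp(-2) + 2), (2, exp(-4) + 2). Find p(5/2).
(-420*exp(2) + 315 + (-180*exp(2) + 634 + 35*exp(4))*exp(4))*exp(-4)/128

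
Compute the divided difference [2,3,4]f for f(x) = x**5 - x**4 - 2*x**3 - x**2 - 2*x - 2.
211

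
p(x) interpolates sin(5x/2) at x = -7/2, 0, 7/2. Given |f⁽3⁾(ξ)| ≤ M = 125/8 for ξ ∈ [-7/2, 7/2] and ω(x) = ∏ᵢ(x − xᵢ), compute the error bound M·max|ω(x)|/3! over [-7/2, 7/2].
42875*sqrt(3)/1728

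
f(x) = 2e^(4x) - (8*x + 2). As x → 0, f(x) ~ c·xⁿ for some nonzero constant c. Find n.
2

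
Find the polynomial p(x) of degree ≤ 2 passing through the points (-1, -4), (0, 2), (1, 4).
-2*x**2 + 4*x + 2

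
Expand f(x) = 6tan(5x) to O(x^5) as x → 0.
30*x + 250*x**3 + O(x**5)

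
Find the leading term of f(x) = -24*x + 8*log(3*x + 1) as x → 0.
-36*x**2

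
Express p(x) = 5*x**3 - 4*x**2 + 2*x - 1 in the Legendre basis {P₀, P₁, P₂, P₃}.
(-7/3)P₀ + (5)P₁ + (-8/3)P₂ + (2)P₃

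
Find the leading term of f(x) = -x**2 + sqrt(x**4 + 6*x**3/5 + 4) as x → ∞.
3*x/5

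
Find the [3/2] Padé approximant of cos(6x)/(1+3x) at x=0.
(36*x**3 - 12*x**2 - 3*x + 1)/(1 - 3*x**2)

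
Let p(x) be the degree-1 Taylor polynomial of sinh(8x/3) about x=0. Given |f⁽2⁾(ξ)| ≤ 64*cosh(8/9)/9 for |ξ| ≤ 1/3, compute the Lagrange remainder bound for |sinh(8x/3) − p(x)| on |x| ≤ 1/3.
32*cosh(8/9)/81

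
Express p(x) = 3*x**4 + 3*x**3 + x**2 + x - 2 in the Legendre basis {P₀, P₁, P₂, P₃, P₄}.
(-16/15)P₀ + (14/5)P₁ + (50/21)P₂ + (6/5)P₃ + (24/35)P₄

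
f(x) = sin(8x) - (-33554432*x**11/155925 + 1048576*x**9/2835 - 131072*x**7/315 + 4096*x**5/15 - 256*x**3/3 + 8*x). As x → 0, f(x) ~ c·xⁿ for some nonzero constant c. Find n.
13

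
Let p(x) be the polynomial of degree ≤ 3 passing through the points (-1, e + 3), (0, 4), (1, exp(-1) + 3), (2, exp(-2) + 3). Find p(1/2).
(-1 + 9*e + (57 - e)*exp(2))*exp(-2)/16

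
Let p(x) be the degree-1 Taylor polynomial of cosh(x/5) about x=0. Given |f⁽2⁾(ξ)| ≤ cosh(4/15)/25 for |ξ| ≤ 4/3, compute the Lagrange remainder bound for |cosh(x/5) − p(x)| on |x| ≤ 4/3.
8*cosh(4/15)/225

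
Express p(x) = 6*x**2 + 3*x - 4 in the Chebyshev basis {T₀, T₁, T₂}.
-T₀ + (3)T₁ + (3)T₂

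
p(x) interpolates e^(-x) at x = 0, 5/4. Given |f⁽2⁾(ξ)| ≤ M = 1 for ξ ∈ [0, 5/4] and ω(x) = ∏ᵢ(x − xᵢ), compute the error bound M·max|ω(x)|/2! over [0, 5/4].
25/128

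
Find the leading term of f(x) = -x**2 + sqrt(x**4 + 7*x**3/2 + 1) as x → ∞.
7*x/4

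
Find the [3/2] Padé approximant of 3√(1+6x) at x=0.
(81*x**3/4 + 243*x**2/4 + 27*x + 3)/(27*x**2/4 + 6*x + 1)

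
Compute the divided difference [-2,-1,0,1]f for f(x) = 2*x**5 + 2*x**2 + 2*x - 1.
10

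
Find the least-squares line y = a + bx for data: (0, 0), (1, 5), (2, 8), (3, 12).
a = 2/5, b = 39/10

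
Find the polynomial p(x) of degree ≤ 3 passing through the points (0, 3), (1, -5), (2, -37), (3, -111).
-3*x**3 - 3*x**2 - 2*x + 3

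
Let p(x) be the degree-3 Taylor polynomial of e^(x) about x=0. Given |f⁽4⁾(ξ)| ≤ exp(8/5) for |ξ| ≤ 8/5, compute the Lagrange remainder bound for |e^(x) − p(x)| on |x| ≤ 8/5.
512*exp(8/5)/1875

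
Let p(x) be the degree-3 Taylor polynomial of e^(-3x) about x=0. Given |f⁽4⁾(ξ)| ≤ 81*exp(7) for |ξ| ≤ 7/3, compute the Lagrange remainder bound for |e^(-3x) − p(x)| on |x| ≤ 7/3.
2401*exp(7)/24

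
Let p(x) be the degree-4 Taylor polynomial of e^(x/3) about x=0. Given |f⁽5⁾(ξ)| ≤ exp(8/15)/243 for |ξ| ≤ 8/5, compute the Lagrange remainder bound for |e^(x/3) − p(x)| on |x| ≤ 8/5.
4096*exp(8/15)/11390625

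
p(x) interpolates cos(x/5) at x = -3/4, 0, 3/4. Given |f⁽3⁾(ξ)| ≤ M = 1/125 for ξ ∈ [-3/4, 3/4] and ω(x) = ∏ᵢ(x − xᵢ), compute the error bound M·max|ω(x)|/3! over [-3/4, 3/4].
sqrt(3)/8000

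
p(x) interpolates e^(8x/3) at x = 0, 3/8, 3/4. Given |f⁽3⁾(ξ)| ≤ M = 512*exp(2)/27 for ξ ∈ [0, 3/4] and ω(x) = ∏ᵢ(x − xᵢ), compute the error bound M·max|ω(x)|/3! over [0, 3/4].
sqrt(3)*exp(2)/27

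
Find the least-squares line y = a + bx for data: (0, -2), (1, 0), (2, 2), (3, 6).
a = -12/5, b = 13/5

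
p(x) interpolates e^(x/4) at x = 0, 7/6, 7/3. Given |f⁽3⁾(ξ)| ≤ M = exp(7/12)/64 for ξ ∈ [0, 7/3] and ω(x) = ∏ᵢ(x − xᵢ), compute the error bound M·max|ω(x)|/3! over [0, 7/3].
343*sqrt(3)*exp(7/12)/373248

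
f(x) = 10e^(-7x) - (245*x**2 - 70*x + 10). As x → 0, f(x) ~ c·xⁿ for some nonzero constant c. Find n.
3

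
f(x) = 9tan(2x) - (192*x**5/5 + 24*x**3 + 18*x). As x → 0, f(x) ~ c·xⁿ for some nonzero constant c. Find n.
7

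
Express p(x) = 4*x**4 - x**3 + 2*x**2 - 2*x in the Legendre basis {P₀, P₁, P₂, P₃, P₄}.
(22/15)P₀ + (-13/5)P₁ + (76/21)P₂ + (-2/5)P₃ + (32/35)P₄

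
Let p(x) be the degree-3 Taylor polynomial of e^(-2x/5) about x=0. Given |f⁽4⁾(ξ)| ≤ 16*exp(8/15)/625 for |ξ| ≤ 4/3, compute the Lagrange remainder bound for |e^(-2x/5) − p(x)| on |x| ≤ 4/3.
512*exp(8/15)/151875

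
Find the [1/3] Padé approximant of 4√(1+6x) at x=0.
(21*x + 4)/(27*x**3/8 - 9*x**2/4 + 9*x/4 + 1)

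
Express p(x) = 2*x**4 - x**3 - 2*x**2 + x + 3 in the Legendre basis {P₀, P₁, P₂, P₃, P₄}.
(41/15)P₀ + (2/5)P₁ + (-4/21)P₂ + (-2/5)P₃ + (16/35)P₄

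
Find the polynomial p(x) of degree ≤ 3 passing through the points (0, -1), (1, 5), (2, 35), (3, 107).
3*x**3 + 3*x**2 - 1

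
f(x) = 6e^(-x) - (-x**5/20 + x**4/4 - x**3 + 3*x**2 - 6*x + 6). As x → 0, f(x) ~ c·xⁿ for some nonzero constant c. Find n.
6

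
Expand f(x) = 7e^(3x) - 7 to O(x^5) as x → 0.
21*x + 63*x**2/2 + 63*x**3/2 + 189*x**4/8 + O(x**5)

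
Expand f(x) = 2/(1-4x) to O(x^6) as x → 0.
2 + 8*x + 32*x**2 + 128*x**3 + 512*x**4 + 2048*x**5 + O(x**6)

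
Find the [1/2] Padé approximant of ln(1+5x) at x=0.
5*x/(-25*x**2/12 + 5*x/2 + 1)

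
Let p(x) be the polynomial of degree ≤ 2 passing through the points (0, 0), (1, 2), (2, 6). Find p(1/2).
3/4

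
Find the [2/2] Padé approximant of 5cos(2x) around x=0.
(5 - 25*x**2/3)/(x**2/3 + 1)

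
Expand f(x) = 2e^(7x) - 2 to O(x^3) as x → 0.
14*x + 49*x**2 + O(x**3)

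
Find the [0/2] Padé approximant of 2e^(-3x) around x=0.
2/(9*x**2/2 + 3*x + 1)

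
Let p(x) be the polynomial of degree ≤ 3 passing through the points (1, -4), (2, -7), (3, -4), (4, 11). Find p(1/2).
-17/8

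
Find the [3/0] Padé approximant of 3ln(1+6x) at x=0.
18*x*(12*x**2 - 3*x + 1)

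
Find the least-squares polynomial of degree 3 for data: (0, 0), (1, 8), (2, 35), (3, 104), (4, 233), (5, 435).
5/14 + (41/28)x + (59/28)x² + (3)x³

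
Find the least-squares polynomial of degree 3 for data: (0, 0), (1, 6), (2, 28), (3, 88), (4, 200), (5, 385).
2/21 + (349/126)x + (-25/84)x² + (109/36)x³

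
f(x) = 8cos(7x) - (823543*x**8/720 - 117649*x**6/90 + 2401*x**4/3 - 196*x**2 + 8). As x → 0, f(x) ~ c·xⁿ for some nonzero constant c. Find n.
10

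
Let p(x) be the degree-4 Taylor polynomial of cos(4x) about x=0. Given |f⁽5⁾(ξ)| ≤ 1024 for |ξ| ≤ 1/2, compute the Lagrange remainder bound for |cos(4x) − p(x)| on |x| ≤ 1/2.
4/15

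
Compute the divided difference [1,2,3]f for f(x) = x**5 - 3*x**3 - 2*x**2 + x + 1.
70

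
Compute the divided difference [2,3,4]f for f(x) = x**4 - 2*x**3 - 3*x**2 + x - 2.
34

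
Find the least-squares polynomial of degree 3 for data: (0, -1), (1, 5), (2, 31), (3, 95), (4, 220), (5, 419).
-37/42 + (439/252)x + (16/21)x² + (113/36)x³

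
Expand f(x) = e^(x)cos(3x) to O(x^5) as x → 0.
1 + x - 4*x**2 - 13*x**3/3 + 7*x**4/6 + O(x**5)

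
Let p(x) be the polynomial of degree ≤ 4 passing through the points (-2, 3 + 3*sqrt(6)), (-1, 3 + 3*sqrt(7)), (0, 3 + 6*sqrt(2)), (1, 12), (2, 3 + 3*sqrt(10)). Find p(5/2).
-849/32 - 135*sqrt(7)/32 + 105*sqrt(6)/128 + 945*sqrt(10)/128 + 567*sqrt(2)/32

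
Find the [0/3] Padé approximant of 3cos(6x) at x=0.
3/(18*x**2 + 1)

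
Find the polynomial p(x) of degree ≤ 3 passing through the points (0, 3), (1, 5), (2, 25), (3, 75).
2*x**3 + 3*x**2 - 3*x + 3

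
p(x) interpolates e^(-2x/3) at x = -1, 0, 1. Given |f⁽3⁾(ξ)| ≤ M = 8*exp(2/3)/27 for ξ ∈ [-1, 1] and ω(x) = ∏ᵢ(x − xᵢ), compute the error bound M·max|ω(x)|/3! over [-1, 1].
8*sqrt(3)*exp(2/3)/729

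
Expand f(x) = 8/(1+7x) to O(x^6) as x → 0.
8 - 56*x + 392*x**2 - 2744*x**3 + 19208*x**4 - 134456*x**5 + O(x**6)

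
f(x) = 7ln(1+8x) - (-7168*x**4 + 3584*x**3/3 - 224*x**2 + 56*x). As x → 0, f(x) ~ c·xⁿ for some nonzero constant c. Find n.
5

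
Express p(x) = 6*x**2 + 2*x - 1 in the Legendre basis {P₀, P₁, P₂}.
P₀ + (2)P₁ + (4)P₂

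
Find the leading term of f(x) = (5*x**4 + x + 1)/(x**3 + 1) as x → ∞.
5*x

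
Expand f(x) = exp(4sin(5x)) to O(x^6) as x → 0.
1 + 20*x + 200*x**2 + 1250*x**3 + 5000*x**4 + 60625*x**5/6 + O(x**6)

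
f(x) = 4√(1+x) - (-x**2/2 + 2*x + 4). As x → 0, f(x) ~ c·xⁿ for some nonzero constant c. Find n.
3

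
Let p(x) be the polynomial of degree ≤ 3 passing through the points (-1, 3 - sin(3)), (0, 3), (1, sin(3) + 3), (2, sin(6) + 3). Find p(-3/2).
-7*sin(3)/8 - 5*sin(6)/16 + 3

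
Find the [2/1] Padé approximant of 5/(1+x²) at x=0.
5 - 5*x**2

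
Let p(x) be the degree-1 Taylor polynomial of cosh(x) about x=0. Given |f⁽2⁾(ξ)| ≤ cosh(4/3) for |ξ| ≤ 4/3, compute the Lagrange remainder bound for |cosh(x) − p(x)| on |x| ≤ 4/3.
8*cosh(4/3)/9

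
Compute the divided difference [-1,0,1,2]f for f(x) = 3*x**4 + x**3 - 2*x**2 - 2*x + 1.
7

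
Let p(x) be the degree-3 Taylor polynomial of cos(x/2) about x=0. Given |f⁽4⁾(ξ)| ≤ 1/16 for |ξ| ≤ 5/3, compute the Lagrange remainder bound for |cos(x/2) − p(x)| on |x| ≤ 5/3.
625/31104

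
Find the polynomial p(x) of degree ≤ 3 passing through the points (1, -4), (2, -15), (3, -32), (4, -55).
-3*x**2 - 2*x + 1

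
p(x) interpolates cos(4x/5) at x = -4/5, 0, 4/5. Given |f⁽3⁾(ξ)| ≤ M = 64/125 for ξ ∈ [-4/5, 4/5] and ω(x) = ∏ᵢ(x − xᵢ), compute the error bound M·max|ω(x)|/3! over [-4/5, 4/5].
4096*sqrt(3)/421875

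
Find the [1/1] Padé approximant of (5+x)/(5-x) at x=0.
(x/5 + 1)/(1 - x/5)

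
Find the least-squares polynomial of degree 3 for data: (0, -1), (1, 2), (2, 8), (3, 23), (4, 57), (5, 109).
-17/21 + (145/63)x + (-11/12)x² + (35/36)x³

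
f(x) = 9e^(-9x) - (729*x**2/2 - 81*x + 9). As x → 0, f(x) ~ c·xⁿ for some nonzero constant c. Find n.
3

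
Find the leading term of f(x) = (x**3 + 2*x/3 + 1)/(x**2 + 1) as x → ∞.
x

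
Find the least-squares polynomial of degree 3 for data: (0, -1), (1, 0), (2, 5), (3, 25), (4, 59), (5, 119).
-59/63 + (-19/54)x + (-23/252)x² + (107/108)x³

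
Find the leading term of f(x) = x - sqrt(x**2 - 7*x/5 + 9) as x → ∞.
7/10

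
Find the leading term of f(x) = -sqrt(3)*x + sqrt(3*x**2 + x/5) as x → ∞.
sqrt(3)/30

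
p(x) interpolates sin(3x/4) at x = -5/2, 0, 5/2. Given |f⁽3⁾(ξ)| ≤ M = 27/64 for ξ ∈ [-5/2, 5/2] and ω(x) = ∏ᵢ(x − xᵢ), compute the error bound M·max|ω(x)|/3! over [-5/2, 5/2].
125*sqrt(3)/512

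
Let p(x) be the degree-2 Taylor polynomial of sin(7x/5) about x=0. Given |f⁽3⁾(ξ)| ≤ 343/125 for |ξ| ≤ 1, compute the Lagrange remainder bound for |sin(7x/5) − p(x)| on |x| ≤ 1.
343/750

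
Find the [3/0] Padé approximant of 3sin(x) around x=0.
x*(6 - x**2)/2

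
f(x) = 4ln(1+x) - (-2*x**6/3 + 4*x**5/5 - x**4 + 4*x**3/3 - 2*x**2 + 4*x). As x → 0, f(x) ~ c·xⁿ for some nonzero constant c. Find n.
7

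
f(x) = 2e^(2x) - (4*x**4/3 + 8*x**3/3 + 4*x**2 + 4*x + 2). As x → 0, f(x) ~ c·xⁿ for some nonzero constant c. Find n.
5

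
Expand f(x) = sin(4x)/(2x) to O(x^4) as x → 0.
2 - 16*x**2/3 + O(x**4)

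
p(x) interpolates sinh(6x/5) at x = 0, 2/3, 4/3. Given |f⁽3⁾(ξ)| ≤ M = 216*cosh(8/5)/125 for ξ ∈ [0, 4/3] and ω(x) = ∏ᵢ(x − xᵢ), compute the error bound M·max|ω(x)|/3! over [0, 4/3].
64*sqrt(3)*cosh(8/5)/3375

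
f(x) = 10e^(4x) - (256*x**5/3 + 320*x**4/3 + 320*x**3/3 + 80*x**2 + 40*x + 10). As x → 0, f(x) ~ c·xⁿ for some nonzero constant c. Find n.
6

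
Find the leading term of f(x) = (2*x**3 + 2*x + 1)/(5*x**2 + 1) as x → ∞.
2*x/5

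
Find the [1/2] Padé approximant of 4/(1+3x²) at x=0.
4/(3*x**2 + 1)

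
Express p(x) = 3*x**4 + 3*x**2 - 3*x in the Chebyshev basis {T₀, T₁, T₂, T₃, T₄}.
(21/8)T₀ + (-3)T₁ + (3)T₂ + (3/8)T₄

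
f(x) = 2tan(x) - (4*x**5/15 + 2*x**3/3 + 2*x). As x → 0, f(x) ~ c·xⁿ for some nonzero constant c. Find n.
7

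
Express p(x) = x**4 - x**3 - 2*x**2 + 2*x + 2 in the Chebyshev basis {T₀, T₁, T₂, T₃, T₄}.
(11/8)T₀ + (5/4)T₁ + (-1/2)T₂ + (-1/4)T₃ + (1/8)T₄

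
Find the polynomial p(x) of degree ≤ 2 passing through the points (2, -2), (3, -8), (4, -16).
-x**2 - x + 4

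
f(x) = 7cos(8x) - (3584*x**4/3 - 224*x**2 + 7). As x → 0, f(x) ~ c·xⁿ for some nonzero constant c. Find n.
6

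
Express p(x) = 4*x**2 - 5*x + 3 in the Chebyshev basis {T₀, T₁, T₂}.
(5)T₀ + (-5)T₁ + (2)T₂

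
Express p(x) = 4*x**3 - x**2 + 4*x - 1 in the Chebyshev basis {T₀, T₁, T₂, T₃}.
(-3/2)T₀ + (7)T₁ + (-1/2)T₂ + T₃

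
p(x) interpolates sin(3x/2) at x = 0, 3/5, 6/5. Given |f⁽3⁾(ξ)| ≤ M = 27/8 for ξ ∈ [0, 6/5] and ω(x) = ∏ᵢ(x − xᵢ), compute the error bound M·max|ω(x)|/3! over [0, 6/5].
27*sqrt(3)/1000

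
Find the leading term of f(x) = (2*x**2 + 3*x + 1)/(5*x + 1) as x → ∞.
2*x/5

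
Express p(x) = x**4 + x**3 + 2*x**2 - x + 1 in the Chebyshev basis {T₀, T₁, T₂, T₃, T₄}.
(19/8)T₀ + (-1/4)T₁ + (3/2)T₂ + (1/4)T₃ + (1/8)T₄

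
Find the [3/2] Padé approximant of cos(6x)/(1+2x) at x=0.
(198*x**3/7 - 99*x**2/7 - 2*x + 1)/(1 - x**2/7)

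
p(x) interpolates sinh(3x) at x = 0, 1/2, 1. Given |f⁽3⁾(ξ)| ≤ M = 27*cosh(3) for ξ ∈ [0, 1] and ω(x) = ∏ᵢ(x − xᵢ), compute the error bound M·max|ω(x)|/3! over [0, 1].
sqrt(3)*cosh(3)/8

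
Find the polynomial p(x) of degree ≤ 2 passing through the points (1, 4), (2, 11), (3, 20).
x**2 + 4*x - 1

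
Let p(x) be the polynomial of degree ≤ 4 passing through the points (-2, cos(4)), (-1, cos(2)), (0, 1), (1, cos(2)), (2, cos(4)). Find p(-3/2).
-35/64 + 21*cos(2)/16 + 15*cos(4)/64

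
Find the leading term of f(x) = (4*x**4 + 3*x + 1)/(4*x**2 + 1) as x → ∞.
x**2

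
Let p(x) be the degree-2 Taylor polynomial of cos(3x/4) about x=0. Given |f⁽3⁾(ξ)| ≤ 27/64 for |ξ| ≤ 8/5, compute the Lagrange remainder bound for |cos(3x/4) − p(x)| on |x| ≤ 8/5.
36/125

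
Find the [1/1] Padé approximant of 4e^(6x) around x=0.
(12*x + 4)/(1 - 3*x)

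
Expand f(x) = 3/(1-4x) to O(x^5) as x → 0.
3 + 12*x + 48*x**2 + 192*x**3 + 768*x**4 + O(x**5)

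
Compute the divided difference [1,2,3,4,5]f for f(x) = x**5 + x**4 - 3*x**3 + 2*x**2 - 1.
16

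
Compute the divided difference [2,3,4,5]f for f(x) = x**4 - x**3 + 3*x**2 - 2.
13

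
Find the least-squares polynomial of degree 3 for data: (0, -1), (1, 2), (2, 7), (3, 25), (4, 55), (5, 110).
-61/63 + (563/189)x + (-85/63)x² + (28/27)x³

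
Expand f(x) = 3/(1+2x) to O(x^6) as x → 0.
3 - 6*x + 12*x**2 - 24*x**3 + 48*x**4 - 96*x**5 + O(x**6)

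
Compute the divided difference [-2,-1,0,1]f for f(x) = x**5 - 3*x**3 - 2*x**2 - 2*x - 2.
2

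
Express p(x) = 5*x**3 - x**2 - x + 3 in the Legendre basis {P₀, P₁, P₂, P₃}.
(8/3)P₀ + (2)P₁ + (-2/3)P₂ + (2)P₃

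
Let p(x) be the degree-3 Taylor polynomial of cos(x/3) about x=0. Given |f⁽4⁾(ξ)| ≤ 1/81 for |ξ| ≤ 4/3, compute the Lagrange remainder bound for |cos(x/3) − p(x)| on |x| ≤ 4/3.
32/19683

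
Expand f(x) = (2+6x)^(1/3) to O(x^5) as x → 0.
2**(1/3) + 2**(1/3)*x - 2**(1/3)*x**2 + 5*2**(1/3)*x**3/3 - 10*2**(1/3)*x**4/3 + O(x**5)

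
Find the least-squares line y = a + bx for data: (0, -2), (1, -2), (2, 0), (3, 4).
a = -3, b = 2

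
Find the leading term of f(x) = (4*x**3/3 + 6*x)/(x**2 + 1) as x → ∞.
4*x/3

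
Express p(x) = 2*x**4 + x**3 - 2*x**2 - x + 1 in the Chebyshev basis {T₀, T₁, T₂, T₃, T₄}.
(3/4)T₀ + (-1/4)T₁ + (1/4)T₃ + (1/4)T₄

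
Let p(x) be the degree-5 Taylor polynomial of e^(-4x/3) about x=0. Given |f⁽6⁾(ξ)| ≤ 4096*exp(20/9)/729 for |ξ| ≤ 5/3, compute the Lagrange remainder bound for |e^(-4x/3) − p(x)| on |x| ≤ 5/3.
800000*exp(20/9)/4782969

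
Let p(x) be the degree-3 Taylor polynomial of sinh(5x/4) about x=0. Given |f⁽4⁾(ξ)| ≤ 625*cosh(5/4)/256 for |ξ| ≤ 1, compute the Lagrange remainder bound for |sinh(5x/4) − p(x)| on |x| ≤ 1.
625*cosh(5/4)/6144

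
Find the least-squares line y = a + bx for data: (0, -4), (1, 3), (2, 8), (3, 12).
a = -16/5, b = 53/10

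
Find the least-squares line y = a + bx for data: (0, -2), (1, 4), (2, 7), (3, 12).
a = -3/2, b = 9/2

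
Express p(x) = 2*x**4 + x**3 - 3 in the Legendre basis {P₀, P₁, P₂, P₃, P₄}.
(-13/5)P₀ + (3/5)P₁ + (8/7)P₂ + (2/5)P₃ + (16/35)P₄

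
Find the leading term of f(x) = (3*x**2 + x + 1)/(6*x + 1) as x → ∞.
x/2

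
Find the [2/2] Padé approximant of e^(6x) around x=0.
(3*x**2 + 3*x + 1)/(3*x**2 - 3*x + 1)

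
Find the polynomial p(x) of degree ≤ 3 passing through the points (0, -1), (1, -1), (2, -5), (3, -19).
-x**3 + x**2 - 1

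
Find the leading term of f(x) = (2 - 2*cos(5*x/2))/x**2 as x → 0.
25/4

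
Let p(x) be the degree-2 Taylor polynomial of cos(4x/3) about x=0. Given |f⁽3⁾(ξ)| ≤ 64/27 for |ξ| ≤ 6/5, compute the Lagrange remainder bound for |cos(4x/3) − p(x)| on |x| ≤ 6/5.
256/375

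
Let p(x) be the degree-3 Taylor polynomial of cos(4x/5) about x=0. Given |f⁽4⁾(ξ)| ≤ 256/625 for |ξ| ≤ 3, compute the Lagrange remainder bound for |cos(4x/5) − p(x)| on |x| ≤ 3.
864/625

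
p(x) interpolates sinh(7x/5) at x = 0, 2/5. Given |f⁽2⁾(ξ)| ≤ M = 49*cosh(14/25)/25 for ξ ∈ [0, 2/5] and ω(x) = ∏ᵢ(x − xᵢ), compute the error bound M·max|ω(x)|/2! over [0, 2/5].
49*cosh(14/25)/1250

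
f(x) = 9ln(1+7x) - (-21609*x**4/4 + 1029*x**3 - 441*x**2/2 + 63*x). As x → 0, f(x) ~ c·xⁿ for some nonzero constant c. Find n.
5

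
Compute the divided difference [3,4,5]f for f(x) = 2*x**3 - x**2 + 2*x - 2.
23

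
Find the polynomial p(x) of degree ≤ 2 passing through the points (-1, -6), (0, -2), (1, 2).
4*x - 2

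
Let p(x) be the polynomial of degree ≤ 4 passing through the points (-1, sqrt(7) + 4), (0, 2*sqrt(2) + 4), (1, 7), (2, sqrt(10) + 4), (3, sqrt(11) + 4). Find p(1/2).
-5*sqrt(10)/32 - 5*sqrt(7)/128 + 3*sqrt(11)/128 + 15*sqrt(2)/16 + 391/64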